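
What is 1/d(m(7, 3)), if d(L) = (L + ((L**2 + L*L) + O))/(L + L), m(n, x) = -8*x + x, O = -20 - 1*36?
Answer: -6/115 ≈ -0.052174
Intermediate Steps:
O = -56 (O = -20 - 36 = -56)
m(n, x) = -7*x
d(L) = (-56 + L + 2*L**2)/(2*L) (d(L) = (L + ((L**2 + L*L) - 56))/(L + L) = (L + ((L**2 + L**2) - 56))/((2*L)) = (L + (2*L**2 - 56))*(1/(2*L)) = (L + (-56 + 2*L**2))*(1/(2*L)) = (-56 + L + 2*L**2)*(1/(2*L)) = (-56 + L + 2*L**2)/(2*L))
1/d(m(7, 3)) = 1/(1/2 - 7*3 - 28/((-7*3))) = 1/(1/2 - 21 - 28/(-21)) = 1/(1/2 - 21 - 28*(-1/21)) = 1/(1/2 - 21 + 4/3) = 1/(-115/6) = -6/115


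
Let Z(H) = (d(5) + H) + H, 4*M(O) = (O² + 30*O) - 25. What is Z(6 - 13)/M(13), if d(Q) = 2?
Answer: -8/89 ≈ -0.089888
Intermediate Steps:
M(O) = -25/4 + O²/4 + 15*O/2 (M(O) = ((O² + 30*O) - 25)/4 = (-25 + O² + 30*O)/4 = -25/4 + O²/4 + 15*O/2)
Z(H) = 2 + 2*H (Z(H) = (2 + H) + H = 2 + 2*H)
Z(6 - 13)/M(13) = (2 + 2*(6 - 13))/(-25/4 + (¼)*13² + (15/2)*13) = (2 + 2*(-7))/(-25/4 + (¼)*169 + 195/2) = (2 - 14)/(-25/4 + 169/4 + 195/2) = -12/267/2 = -12*2/267 = -8/89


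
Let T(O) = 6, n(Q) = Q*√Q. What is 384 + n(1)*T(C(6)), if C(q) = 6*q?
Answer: 390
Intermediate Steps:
n(Q) = Q^(3/2)
384 + n(1)*T(C(6)) = 384 + 1^(3/2)*6 = 384 + 1*6 = 384 + 6 = 390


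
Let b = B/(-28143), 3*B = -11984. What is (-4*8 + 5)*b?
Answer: -11984/3127 ≈ -3.8324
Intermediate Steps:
B = -11984/3 (B = (⅓)*(-11984) = -11984/3 ≈ -3994.7)
b = 11984/84429 (b = -11984/3/(-28143) = -11984/3*(-1/28143) = 11984/84429 ≈ 0.14194)
(-4*8 + 5)*b = (-4*8 + 5)*(11984/84429) = (-32 + 5)*(11984/84429) = -27*11984/84429 = -11984/3127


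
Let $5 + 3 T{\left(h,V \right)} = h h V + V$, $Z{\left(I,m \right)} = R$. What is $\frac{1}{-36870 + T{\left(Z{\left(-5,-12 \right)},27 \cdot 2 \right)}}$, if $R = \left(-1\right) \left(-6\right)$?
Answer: $- \frac{3}{108617} \approx -2.762 \cdot 10^{-5}$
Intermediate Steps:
$R = 6$
$Z{\left(I,m \right)} = 6$
$T{\left(h,V \right)} = - \frac{5}{3} + \frac{V}{3} + \frac{V h^{2}}{3}$ ($T{\left(h,V \right)} = - \frac{5}{3} + \frac{h h V + V}{3} = - \frac{5}{3} + \frac{h^{2} V + V}{3} = - \frac{5}{3} + \frac{V h^{2} + V}{3} = - \frac{5}{3} + \frac{V + V h^{2}}{3} = - \frac{5}{3} + \left(\frac{V}{3} + \frac{V h^{2}}{3}\right) = - \frac{5}{3} + \frac{V}{3} + \frac{V h^{2}}{3}$)
$\frac{1}{-36870 + T{\left(Z{\left(-5,-12 \right)},27 \cdot 2 \right)}} = \frac{1}{-36870 + \left(- \frac{5}{3} + \frac{27 \cdot 2}{3} + \frac{27 \cdot 2 \cdot 6^{2}}{3}\right)} = \frac{1}{-36870 + \left(- \frac{5}{3} + \frac{1}{3} \cdot 54 + \frac{1}{3} \cdot 54 \cdot 36\right)} = \frac{1}{-36870 + \left(- \frac{5}{3} + 18 + 648\right)} = \frac{1}{-36870 + \frac{1993}{3}} = \frac{1}{- \frac{108617}{3}} = - \frac{3}{108617}$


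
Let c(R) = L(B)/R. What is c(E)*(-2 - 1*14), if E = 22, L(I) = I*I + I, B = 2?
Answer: -48/11 ≈ -4.3636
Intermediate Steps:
L(I) = I + I² (L(I) = I² + I = I + I²)
c(R) = 6/R (c(R) = (2*(1 + 2))/R = (2*3)/R = 6/R)
c(E)*(-2 - 1*14) = (6/22)*(-2 - 1*14) = (6*(1/22))*(-2 - 14) = (3/11)*(-16) = -48/11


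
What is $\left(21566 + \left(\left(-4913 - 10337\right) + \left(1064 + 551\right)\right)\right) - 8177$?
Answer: $-246$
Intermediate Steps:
$\left(21566 + \left(\left(-4913 - 10337\right) + \left(1064 + 551\right)\right)\right) - 8177 = \left(21566 + \left(-15250 + 1615\right)\right) - 8177 = \left(21566 - 13635\right) - 8177 = 7931 - 8177 = -246$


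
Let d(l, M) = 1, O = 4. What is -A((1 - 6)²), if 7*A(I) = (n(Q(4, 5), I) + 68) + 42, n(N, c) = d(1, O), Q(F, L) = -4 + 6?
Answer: -111/7 ≈ -15.857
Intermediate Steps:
Q(F, L) = 2
n(N, c) = 1
A(I) = 111/7 (A(I) = ((1 + 68) + 42)/7 = (69 + 42)/7 = (⅐)*111 = 111/7)
-A((1 - 6)²) = -1*111/7 = -111/7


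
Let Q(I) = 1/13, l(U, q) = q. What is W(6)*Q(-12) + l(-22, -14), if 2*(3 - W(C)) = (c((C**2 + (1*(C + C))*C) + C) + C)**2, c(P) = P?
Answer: -7379/13 ≈ -567.62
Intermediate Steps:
W(C) = 3 - (2*C + 3*C**2)**2/2 (W(C) = 3 - (((C**2 + (1*(C + C))*C) + C) + C)**2/2 = 3 - (((C**2 + (1*(2*C))*C) + C) + C)**2/2 = 3 - (((C**2 + (2*C)*C) + C) + C)**2/2 = 3 - (((C**2 + 2*C**2) + C) + C)**2/2 = 3 - ((3*C**2 + C) + C)**2/2 = 3 - ((C + 3*C**2) + C)**2/2 = 3 - (2*C + 3*C**2)**2/2)
Q(I) = 1/13
W(6)*Q(-12) + l(-22, -14) = (3 - 1/2*6**2*(2 + 3*6)**2)*(1/13) - 14 = (3 - 1/2*36*(2 + 18)**2)*(1/13) - 14 = (3 - 1/2*36*20**2)*(1/13) - 14 = (3 - 1/2*36*400)*(1/13) - 14 = (3 - 7200)*(1/13) - 14 = -7197*1/13 - 14 = -7197/13 - 14 = -7379/13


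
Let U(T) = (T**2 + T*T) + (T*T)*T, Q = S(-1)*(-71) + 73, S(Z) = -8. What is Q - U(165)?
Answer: -4545934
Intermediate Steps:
Q = 641 (Q = -8*(-71) + 73 = 568 + 73 = 641)
U(T) = T**3 + 2*T**2 (U(T) = (T**2 + T**2) + T**2*T = 2*T**2 + T**3 = T**3 + 2*T**2)
Q - U(165) = 641 - 165**2*(2 + 165) = 641 - 27225*167 = 641 - 1*4546575 = 641 - 4546575 = -4545934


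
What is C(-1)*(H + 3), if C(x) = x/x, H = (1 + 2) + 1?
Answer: 7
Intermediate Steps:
H = 4 (H = 3 + 1 = 4)
C(x) = 1
C(-1)*(H + 3) = 1*(4 + 3) = 1*7 = 7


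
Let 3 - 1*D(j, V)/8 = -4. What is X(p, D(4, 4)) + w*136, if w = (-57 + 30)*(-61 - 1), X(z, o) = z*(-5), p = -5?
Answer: 227689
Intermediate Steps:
D(j, V) = 56 (D(j, V) = 24 - 8*(-4) = 24 + 32 = 56)
X(z, o) = -5*z
w = 1674 (w = -27*(-62) = 1674)
X(p, D(4, 4)) + w*136 = -5*(-5) + 1674*136 = 25 + 227664 = 227689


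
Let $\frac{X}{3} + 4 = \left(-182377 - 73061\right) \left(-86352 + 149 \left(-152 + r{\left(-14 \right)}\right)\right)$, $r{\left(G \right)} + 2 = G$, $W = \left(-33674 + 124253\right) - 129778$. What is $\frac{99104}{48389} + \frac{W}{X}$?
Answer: $\frac{8459031773366245}{4130248832193396} \approx 2.0481$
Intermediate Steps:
$W = -39199$ ($W = 90579 - 129778 = -39199$)
$r{\left(G \right)} = -2 + G$
$X = 85355118564$ ($X = -12 + 3 \left(-182377 - 73061\right) \left(-86352 + 149 \left(-152 - 16\right)\right) = -12 + 3 \left(- 255438 \left(-86352 + 149 \left(-152 - 16\right)\right)\right) = -12 + 3 \left(- 255438 \left(-86352 + 149 \left(-168\right)\right)\right) = -12 + 3 \left(- 255438 \left(-86352 - 25032\right)\right) = -12 + 3 \left(\left(-255438\right) \left(-111384\right)\right) = -12 + 3 \cdot 28451706192 = -12 + 85355118576 = 85355118564$)
$\frac{99104}{48389} + \frac{W}{X} = \frac{99104}{48389} - \frac{39199}{85355118564} = \frac{8459031773366245}{4130248832193396}$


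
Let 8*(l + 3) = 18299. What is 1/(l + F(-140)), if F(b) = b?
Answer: 8/17155 ≈ 0.00046634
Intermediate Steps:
l = 18275/8 (l = -3 + (⅛)*18299 = -3 + 18299/8 = 18275/8 ≈ 2284.4)
1/(l + F(-140)) = 1/(18275/8 - 140) = 1/(17155/8) = 8/17155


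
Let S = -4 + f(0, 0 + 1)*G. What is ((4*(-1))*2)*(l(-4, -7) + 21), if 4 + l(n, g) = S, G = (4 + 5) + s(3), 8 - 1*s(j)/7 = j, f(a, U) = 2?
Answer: -808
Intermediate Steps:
s(j) = 56 - 7*j
G = 44 (G = (4 + 5) + (56 - 7*3) = 9 + (56 - 21) = 9 + 35 = 44)
S = 84 (S = -4 + 2*44 = -4 + 88 = 84)
l(n, g) = 80 (l(n, g) = -4 + 84 = 80)
((4*(-1))*2)*(l(-4, -7) + 21) = ((4*(-1))*2)*(80 + 21) = -4*2*101 = -8*101 = -808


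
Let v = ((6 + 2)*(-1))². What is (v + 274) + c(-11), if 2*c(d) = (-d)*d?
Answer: 555/2 ≈ 277.50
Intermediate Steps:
c(d) = -d²/2 (c(d) = ((-d)*d)/2 = (-d²)/2 = -d²/2)
v = 64 (v = (8*(-1))² = (-8)² = 64)
(v + 274) + c(-11) = (64 + 274) - ½*(-11)² = 338 - ½*121 = 338 - 121/2 = 555/2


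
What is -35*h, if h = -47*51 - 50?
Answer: 85645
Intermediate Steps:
h = -2447 (h = -2397 - 50 = -2447)
-35*h = -35*(-2447) = 85645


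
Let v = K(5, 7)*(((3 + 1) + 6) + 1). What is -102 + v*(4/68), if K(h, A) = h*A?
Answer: -1349/17 ≈ -79.353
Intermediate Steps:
K(h, A) = A*h
v = 385 (v = (7*5)*(((3 + 1) + 6) + 1) = 35*((4 + 6) + 1) = 35*(10 + 1) = 35*11 = 385)
-102 + v*(4/68) = -102 + 385*(4/68) = -102 + 385*(4*(1/68)) = -102 + 385*(1/17) = -102 + 385/17 = -1349/17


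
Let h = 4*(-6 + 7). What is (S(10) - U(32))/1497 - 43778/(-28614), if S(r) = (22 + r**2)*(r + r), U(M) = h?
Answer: 22539895/7139193 ≈ 3.1572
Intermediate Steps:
h = 4 (h = 4*1 = 4)
U(M) = 4
S(r) = 2*r*(22 + r**2) (S(r) = (22 + r**2)*(2*r) = 2*r*(22 + r**2))
(S(10) - U(32))/1497 - 43778/(-28614) = (2*10*(22 + 10**2) - 1*4)/1497 - 43778/(-28614) = (2*10*(22 + 100) - 4)*(1/1497) - 43778*(-1/28614) = (2*10*122 - 4)*(1/1497) + 21889/14307 = (2440 - 4)*(1/1497) + 21889/14307 = 2436*(1/1497) + 21889/14307 = 812/499 + 21889/14307 = 22539895/7139193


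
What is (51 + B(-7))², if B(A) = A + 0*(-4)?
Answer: 1936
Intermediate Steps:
B(A) = A (B(A) = A + 0 = A)
(51 + B(-7))² = (51 - 7)² = 44² = 1936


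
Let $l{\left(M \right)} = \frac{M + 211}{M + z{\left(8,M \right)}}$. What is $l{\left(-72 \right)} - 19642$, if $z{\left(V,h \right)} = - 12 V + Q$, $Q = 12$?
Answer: $- \frac{3064291}{156} \approx -19643.0$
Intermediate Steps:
$z{\left(V,h \right)} = 12 - 12 V$ ($z{\left(V,h \right)} = - 12 V + 12 = 12 - 12 V$)
$l{\left(M \right)} = \frac{211 + M}{-84 + M}$ ($l{\left(M \right)} = \frac{M + 211}{M + \left(12 - 96\right)} = \frac{211 + M}{M + \left(12 - 96\right)} = \frac{211 + M}{M - 84} = \frac{211 + M}{-84 + M}$)
$l{\left(-72 \right)} - 19642 = \frac{211 - 72}{-84 - 72} - 19642 = \frac{1}{-156} \cdot 139 - 19642 = \left(- \frac{1}{156}\right) 139 - 19642 = - \frac{139}{156} - 19642 = - \frac{3064291}{156}$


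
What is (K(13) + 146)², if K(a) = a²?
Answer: 99225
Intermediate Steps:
(K(13) + 146)² = (13² + 146)² = (169 + 146)² = 315² = 99225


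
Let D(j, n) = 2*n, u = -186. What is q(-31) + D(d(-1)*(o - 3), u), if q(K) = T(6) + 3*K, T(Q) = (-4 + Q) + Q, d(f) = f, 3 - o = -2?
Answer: -457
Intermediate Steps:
o = 5 (o = 3 - 1*(-2) = 3 + 2 = 5)
T(Q) = -4 + 2*Q
q(K) = 8 + 3*K (q(K) = (-4 + 2*6) + 3*K = (-4 + 12) + 3*K = 8 + 3*K)
q(-31) + D(d(-1)*(o - 3), u) = (8 + 3*(-31)) + 2*(-186) = (8 - 93) - 372 = -85 - 372 = -457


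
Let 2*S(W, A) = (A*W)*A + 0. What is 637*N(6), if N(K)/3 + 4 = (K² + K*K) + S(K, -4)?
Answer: 221676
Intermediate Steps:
S(W, A) = W*A²/2 (S(W, A) = ((A*W)*A + 0)/2 = (W*A² + 0)/2 = (W*A²)/2 = W*A²/2)
N(K) = -12 + 6*K² + 24*K (N(K) = -12 + 3*((K² + K*K) + (½)*K*(-4)²) = -12 + 3*((K² + K²) + (½)*K*16) = -12 + 3*(2*K² + 8*K) = -12 + (6*K² + 24*K) = -12 + 6*K² + 24*K)
637*N(6) = 637*(-12 + 6*6² + 24*6) = 637*(-12 + 6*36 + 144) = 637*(-12 + 216 + 144) = 637*348 = 221676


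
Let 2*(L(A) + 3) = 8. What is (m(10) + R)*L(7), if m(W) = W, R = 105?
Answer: 115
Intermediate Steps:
L(A) = 1 (L(A) = -3 + (1/2)*8 = -3 + 4 = 1)
(m(10) + R)*L(7) = (10 + 105)*1 = 115*1 = 115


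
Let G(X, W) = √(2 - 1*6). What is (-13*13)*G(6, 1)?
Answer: -338*I ≈ -338.0*I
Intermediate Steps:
G(X, W) = 2*I (G(X, W) = √(2 - 6) = √(-4) = 2*I)
(-13*13)*G(6, 1) = (-13*13)*(2*I) = -338*I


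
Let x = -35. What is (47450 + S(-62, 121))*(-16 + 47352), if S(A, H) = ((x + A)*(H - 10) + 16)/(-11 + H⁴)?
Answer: 240734999878887332/107179435 ≈ 2.2461e+9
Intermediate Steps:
S(A, H) = (16 + (-35 + A)*(-10 + H))/(-11 + H⁴) (S(A, H) = ((-35 + A)*(H - 10) + 16)/(-11 + H⁴) = ((-35 + A)*(-10 + H) + 16)/(-11 + H⁴) = (16 + (-35 + A)*(-10 + H))/(-11 + H⁴))
(47450 + S(-62, 121))*(-16 + 47352) = (47450 + (366 - 35*121 - 10*(-62) - 62*121)/(-11 + 121⁴))*(-16 + 47352) = (47450 + (366 - 4235 + 620 - 7502)/(-11 + 214358881))*47336 = (47450 - 10751/214358870)*47336 = (10171328370749/214358870)*47336 = 240734999878887332/107179435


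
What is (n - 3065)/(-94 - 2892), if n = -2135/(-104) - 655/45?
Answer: 2863249/2794896 ≈ 1.0245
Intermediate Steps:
n = 5591/936 (n = -2135*(-1/104) - 655*1/45 = 2135/104 - 131/9 = 5591/936 ≈ 5.9733)
(n - 3065)/(-94 - 2892) = (5591/936 - 3065)/(-94 - 2892) = -2863249/936/(-2986) = -2863249/936*(-1/2986) = 2863249/2794896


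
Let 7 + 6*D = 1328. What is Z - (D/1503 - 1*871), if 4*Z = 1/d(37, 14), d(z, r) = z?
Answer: 581152927/667332 ≈ 870.86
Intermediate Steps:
D = 1321/6 (D = -7/6 + (1/6)*1328 = -7/6 + 664/3 = 1321/6 ≈ 220.17)
Z = 1/148 (Z = (1/4)/37 = (1/4)*(1/37) = 1/148 ≈ 0.0067568)
Z - (D/1503 - 1*871) = 1/148 - ((1321/6)/1503 - 1*871) = 1/148 - ((1321/6)*(1/1503) - 871) = 1/148 - (1321/9018 - 871) = 1/148 - 1*(-7853357/9018) = 1/148 + 7853357/9018 = 581152927/667332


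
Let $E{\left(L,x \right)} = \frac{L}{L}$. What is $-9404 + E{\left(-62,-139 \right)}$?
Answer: $-9403$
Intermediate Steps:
$E{\left(L,x \right)} = 1$
$-9404 + E{\left(-62,-139 \right)} = -9404 + 1 = -9403$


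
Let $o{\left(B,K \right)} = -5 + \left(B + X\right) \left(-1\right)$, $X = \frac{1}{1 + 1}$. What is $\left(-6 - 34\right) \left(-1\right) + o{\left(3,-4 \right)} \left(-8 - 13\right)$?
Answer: $\frac{437}{2} \approx 218.5$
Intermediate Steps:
$X = \frac{1}{2} \approx 0.5$
$o{\left(B,K \right)} = - \frac{11}{2} - B$ ($o{\left(B,K \right)} = -5 + \left(B + \frac{1}{2}\right) \left(-1\right) = -5 + \left(\frac{1}{2} + B\right) \left(-1\right) = -5 - \left(\frac{1}{2} + B\right) = - \frac{11}{2} - B$)
$\left(-6 - 34\right) \left(-1\right) + o{\left(3,-4 \right)} \left(-8 - 13\right) = \left(-6 - 34\right) \left(-1\right) + \left(- \frac{11}{2} - 3\right) \left(-8 - 13\right) = \left(-40\right) \left(-1\right) + \left(- \frac{11}{2} - 3\right) \left(-8 - 13\right) = 40 - - \frac{357}{2} = 40 + \frac{357}{2} = \frac{437}{2}$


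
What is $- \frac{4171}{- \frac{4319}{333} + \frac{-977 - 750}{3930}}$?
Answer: $\frac{1819515330}{5849587} \approx 311.05$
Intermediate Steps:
$- \frac{4171}{- \frac{4319}{333} + \frac{-977 - 750}{3930}} = - \frac{4171}{\left(-4319\right) \frac{1}{333} + \left(-977 - 750\right) \frac{1}{3930}} = - \frac{4171}{- \frac{4319}{333} - \frac{1727}{3930}} = - \frac{4171}{- \frac{5849587}{436230}} = \left(-4171\right) \left(- \frac{436230}{5849587}\right) = \frac{1819515330}{5849587}$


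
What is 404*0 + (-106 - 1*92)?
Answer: -198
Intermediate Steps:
404*0 + (-106 - 1*92) = 0 + (-106 - 92) = 0 - 198 = -198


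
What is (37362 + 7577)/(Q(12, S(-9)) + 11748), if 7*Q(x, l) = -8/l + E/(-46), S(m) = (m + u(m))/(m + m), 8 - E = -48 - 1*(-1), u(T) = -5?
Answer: 101292506/26476295 ≈ 3.8258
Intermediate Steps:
E = 55 (E = 8 - (-48 - 1*(-1)) = 8 - (-48 + 1) = 8 - 1*(-47) = 8 + 47 = 55)
S(m) = (-5 + m)/(2*m) (S(m) = (m - 5)/(m + m) = (-5 + m)/((2*m)) = (-5 + m)*(1/(2*m)) = (-5 + m)/(2*m))
Q(x, l) = -55/322 - 8/(7*l) (Q(x, l) = (-8/l + 55/(-46))/7 = (-8/l + 55*(-1/46))/7 = (-8/l - 55/46)/7 = (-55/46 - 8/l)/7 = -55/322 - 8/(7*l))
(37362 + 7577)/(Q(12, S(-9)) + 11748) = (37362 + 7577)/((-368 - 55*(-5 - 9)/(2*(-9)))/(322*(((½)*(-5 - 9)/(-9)))) + 11748) = 44939/((-368 - 55*(-1)*(-14)/(2*9))/(322*(((½)*(-⅑)*(-14)))) + 11748) = 44939/((-368 - 55*7/9)/(322*(7/9)) + 11748) = 44939/((1/322)*(9/7)*(-368 - 385/9) + 11748) = 44939/((1/322)*(9/7)*(-3697/9) + 11748) = 44939/(-3697/2254 + 11748) = 44939/(26476295/2254) = 44939*(2254/26476295) = 101292506/26476295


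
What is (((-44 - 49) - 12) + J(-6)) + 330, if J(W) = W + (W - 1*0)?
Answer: 213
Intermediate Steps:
J(W) = 2*W (J(W) = W + (W + 0) = W + W = 2*W)
(((-44 - 49) - 12) + J(-6)) + 330 = (((-44 - 49) - 12) + 2*(-6)) + 330 = ((-93 - 12) - 12) + 330 = (-105 - 12) + 330 = -117 + 330 = 213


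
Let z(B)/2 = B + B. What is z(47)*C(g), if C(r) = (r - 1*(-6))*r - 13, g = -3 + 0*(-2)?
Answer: -4136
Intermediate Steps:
z(B) = 4*B (z(B) = 2*(B + B) = 2*(2*B) = 4*B)
g = -3 (g = -3 + 0 = -3)
C(r) = -13 + r*(6 + r) (C(r) = (r + 6)*r - 13 = (6 + r)*r - 13 = r*(6 + r) - 13 = -13 + r*(6 + r))
z(47)*C(g) = (4*47)*(-13 + (-3)² + 6*(-3)) = 188*(-13 + 9 - 18) = 188*(-22) = -4136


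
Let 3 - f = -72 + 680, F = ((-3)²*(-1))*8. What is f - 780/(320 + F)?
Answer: -37705/62 ≈ -608.15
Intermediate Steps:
F = -72 (F = (9*(-1))*8 = -9*8 = -72)
f = -605 (f = 3 - (-72 + 680) = 3 - 1*608 = 3 - 608 = -605)
f - 780/(320 + F) = -605 - 780/(320 - 72) = -605 - 780/248 = -605 - 780*1/248 = -605 - 195/62 = -37705/62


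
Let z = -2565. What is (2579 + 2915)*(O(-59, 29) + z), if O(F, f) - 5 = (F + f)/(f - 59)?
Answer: -14059146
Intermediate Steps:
O(F, f) = 5 + (F + f)/(-59 + f) (O(F, f) = 5 + (F + f)/(f - 59) = 5 + (F + f)/(-59 + f))
(2579 + 2915)*(O(-59, 29) + z) = (2579 + 2915)*((-295 - 59 + 6*29)/(-59 + 29) - 2565) = 5494*((-295 - 59 + 174)/(-30) - 2565) = 5494*(-1/30*(-180) - 2565) = 5494*(6 - 2565) = 5494*(-2559) = -14059146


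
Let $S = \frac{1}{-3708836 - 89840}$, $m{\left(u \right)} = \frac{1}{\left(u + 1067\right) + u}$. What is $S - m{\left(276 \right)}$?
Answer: $- \frac{3800295}{6150056444} \approx -0.00061793$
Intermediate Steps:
$m{\left(u \right)} = \frac{1}{1067 + 2 u}$ ($m{\left(u \right)} = \frac{1}{\left(1067 + u\right) + u} = \frac{1}{1067 + 2 u}$)
$S = - \frac{1}{3798676}$ ($S = \frac{1}{-3798676} = - \frac{1}{3798676} \approx -2.6325 \cdot 10^{-7}$)
$S - m{\left(276 \right)} = - \frac{1}{3798676} - \frac{1}{1067 + 2 \cdot 276} = - \frac{1}{3798676} - \frac{1}{1067 + 552} = - \frac{1}{3798676} - \frac{1}{1619} = - \frac{3800295}{6150056444}$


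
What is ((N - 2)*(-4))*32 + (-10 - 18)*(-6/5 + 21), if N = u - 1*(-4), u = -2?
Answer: -2772/5 ≈ -554.40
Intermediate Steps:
N = 2 (N = -2 - 1*(-4) = -2 + 4 = 2)
((N - 2)*(-4))*32 + (-10 - 18)*(-6/5 + 21) = ((2 - 2)*(-4))*32 + (-10 - 18)*(-6/5 + 21) = (0*(-4))*32 - 28*(-6*1/5 + 21) = 0*32 - 28*(-6/5 + 21) = 0 - 28*99/5 = 0 - 2772/5 = -2772/5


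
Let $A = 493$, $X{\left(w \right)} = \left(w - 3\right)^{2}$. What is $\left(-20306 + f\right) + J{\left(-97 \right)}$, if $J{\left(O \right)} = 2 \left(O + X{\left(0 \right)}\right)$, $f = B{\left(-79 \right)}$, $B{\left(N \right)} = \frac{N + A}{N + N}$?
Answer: $- \frac{1618285}{79} \approx -20485.0$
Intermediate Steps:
$X{\left(w \right)} = \left(-3 + w\right)^{2}$
$B{\left(N \right)} = \frac{493 + N}{2 N}$ ($B{\left(N \right)} = \frac{N + 493}{N + N} = \frac{493 + N}{2 N}$)
$f = - \frac{207}{79}$ ($f = \frac{493 - 79}{2 \left(-79\right)} = \frac{1}{2} \left(- \frac{1}{79}\right) 414 = - \frac{207}{79} \approx -2.6203$)
$J{\left(O \right)} = 18 + 2 O$ ($J{\left(O \right)} = 2 \left(O + \left(-3 + 0\right)^{2}\right) = 2 \left(O + \left(-3\right)^{2}\right) = 2 \left(O + 9\right) = 2 \left(9 + O\right) = 18 + 2 O$)
$\left(-20306 + f\right) + J{\left(-97 \right)} = \left(-20306 - \frac{207}{79}\right) + \left(18 + 2 \left(-97\right)\right) = - \frac{1604381}{79} + \left(18 - 194\right) = - \frac{1604381}{79} - 176 = - \frac{1618285}{79}$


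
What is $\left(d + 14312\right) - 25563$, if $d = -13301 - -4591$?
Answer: $-19961$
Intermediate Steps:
$d = -8710$ ($d = -13301 + 4591 = -8710$)
$\left(d + 14312\right) - 25563 = \left(-8710 + 14312\right) - 25563 = 5602 - 25563 = -19961$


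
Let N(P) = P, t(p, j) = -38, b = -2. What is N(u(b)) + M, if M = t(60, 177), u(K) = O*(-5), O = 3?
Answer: -53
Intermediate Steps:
u(K) = -15 (u(K) = 3*(-5) = -15)
M = -38
N(u(b)) + M = -15 - 38 = -53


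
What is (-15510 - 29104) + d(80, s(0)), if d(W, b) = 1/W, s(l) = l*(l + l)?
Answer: -3569119/80 ≈ -44614.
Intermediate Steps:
s(l) = 2*l**2 (s(l) = l*(2*l) = 2*l**2)
(-15510 - 29104) + d(80, s(0)) = (-15510 - 29104) + 1/80 = -44614 + 1/80 = -3569119/80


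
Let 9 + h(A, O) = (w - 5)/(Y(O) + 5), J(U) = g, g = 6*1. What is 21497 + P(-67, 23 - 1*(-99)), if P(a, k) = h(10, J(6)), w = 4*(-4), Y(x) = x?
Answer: 236347/11 ≈ 21486.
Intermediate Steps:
g = 6
w = -16
J(U) = 6
h(A, O) = -9 - 21/(5 + O) (h(A, O) = -9 + (-16 - 5)/(O + 5) = -9 - 21/(5 + O))
P(a, k) = -120/11 (P(a, k) = 3*(-22 - 3*6)/(5 + 6) = 3*(-22 - 18)/11 = 3*(1/11)*(-40) = -120/11)
21497 + P(-67, 23 - 1*(-99)) = 21497 - 120/11 = 236347/11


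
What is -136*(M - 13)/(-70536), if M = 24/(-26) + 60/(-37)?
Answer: -127109/4240977 ≈ -0.029972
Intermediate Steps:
M = -1224/481 (M = 24*(-1/26) + 60*(-1/37) = -12/13 - 60/37 = -1224/481 ≈ -2.5447)
-136*(M - 13)/(-70536) = -136*(-1224/481 - 13)/(-70536) = -136*(-7477/481)*(-1/70536) = (1016872/481)*(-1/70536) = -127109/4240977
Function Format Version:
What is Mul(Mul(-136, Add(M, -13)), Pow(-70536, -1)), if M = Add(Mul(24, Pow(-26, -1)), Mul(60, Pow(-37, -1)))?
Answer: Rational(-127109, 4240977) ≈ -0.029972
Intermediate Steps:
M = Rational(-1224, 481) (M = Add(Mul(24, Rational(-1, 26)), Mul(60, Rational(-1, 37))) = Add(Rational(-12, 13), Rational(-60, 37)) = Rational(-1224, 481) ≈ -2.5447)
Mul(Mul(-136, Add(M, -13)), Pow(-70536, -1)) = Mul(Mul(-136, Add(Rational(-1224, 481), -13)), Pow(-70536, -1)) = Mul(Mul(-136, Rational(-7477, 481)), Rational(-1, 70536)) = Mul(Rational(1016872, 481), Rational(-1, 70536)) = Rational(-127109, 4240977)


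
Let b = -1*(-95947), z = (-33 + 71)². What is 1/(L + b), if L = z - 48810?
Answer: 1/48581 ≈ 2.0584e-5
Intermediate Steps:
z = 1444 (z = 38² = 1444)
L = -47366 (L = 1444 - 48810 = -47366)
b = 95947
1/(L + b) = 1/(-47366 + 95947) = 1/48581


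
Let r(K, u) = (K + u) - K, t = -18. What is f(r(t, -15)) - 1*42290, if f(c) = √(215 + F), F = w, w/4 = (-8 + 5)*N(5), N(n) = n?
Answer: -42290 + √155 ≈ -42278.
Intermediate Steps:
w = -60 (w = 4*((-8 + 5)*5) = 4*(-3*5) = 4*(-15) = -60)
F = -60
r(K, u) = u
f(c) = √155 (f(c) = √(215 - 60) = √155)
f(r(t, -15)) - 1*42290 = √155 - 1*42290 = √155 - 42290 = -42290 + √155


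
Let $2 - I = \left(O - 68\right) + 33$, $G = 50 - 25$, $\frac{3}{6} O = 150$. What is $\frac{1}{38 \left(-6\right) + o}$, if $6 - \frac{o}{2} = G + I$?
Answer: $\frac{1}{260} \approx 0.0038462$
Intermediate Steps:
$O = 300$ ($O = 2 \cdot 150 = 300$)
$G = 25$
$I = -263$ ($I = 2 - \left(\left(300 - 68\right) + 33\right) = 2 - \left(232 + 33\right) = 2 - 265 = -263$)
$o = 488$ ($o = 12 - 2 \left(25 - 263\right) = 12 - -476 = 12 + 476 = 488$)
$\frac{1}{38 \left(-6\right) + o} = \frac{1}{38 \left(-6\right) + 488} = \frac{1}{-228 + 488} = \frac{1}{260}$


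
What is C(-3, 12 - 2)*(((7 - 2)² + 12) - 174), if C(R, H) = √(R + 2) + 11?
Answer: -1507 - 137*I ≈ -1507.0 - 137.0*I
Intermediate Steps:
C(R, H) = 11 + √(2 + R) (C(R, H) = √(2 + R) + 11 = 11 + √(2 + R))
C(-3, 12 - 2)*(((7 - 2)² + 12) - 174) = (11 + √(2 - 3))*(((7 - 2)² + 12) - 174) = (11 + √(-1))*((5² + 12) - 174) = (11 + I)*((25 + 12) - 174) = (11 + I)*(37 - 174) = (11 + I)*(-137) = -1507 - 137*I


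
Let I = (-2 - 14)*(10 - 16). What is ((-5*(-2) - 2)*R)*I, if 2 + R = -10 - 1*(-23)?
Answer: 8448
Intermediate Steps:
R = 11 (R = -2 + (-10 - 1*(-23)) = -2 + (-10 + 23) = -2 + 13 = 11)
I = 96 (I = -16*(-6) = 96)
((-5*(-2) - 2)*R)*I = ((-5*(-2) - 2)*11)*96 = ((10 - 2)*11)*96 = (8*11)*96 = 88*96 = 8448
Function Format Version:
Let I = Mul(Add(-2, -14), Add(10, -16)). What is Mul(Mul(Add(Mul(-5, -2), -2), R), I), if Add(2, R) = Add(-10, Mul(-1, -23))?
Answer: 8448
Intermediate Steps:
R = 11 (R = Add(-2, Add(-10, Mul(-1, -23))) = Add(-2, Add(-10, 23)) = Add(-2, 13) = 11)
I = 96 (I = Mul(-16, -6) = 96)
Mul(Mul(Add(Mul(-5, -2), -2), R), I) = Mul(Mul(Add(Mul(-5, -2), -2), 11), 96) = Mul(Mul(Add(10, -2), 11), 96) = Mul(Mul(8, 11), 96) = Mul(88, 96) = 8448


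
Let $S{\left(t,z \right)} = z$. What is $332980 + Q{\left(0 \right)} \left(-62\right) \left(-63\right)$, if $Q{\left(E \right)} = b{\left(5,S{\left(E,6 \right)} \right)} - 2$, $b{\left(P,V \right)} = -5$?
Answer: $305638$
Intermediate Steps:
$Q{\left(E \right)} = -7$ ($Q{\left(E \right)} = -5 - 2 = -7$)
$332980 + Q{\left(0 \right)} \left(-62\right) \left(-63\right) = 332980 + \left(-7\right) \left(-62\right) \left(-63\right) = 332980 + 434 \left(-63\right) = 332980 - 27342 = 305638$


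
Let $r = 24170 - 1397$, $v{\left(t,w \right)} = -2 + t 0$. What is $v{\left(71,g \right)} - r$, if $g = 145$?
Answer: $-22775$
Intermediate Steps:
$v{\left(t,w \right)} = -2$ ($v{\left(t,w \right)} = -2 + 0 = -2$)
$r = 22773$ ($r = 24170 - 1397 = 22773$)
$v{\left(71,g \right)} - r = -2 - 22773 = -22775$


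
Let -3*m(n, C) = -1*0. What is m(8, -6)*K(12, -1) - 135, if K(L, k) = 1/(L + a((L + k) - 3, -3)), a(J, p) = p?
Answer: -135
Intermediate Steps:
m(n, C) = 0 (m(n, C) = -(-1)*0/3 = -1/3*0 = 0)
K(L, k) = 1/(-3 + L) (K(L, k) = 1/(L - 3) = 1/(-3 + L))
m(8, -6)*K(12, -1) - 135 = 0/(-3 + 12) - 135 = 0/9 - 135 = 0*(1/9) - 135 = 0 - 135 = -135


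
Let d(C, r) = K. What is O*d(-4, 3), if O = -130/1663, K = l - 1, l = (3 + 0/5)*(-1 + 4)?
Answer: -1040/1663 ≈ -0.62538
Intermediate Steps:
l = 9 (l = (3 + 0*(⅕))*3 = (3 + 0)*3 = 3*3 = 9)
K = 8 (K = 9 - 1 = 8)
d(C, r) = 8
O = -130/1663 (O = -130*1/1663 = -130/1663 ≈ -0.078172)
O*d(-4, 3) = -130/1663*8 = -1040/1663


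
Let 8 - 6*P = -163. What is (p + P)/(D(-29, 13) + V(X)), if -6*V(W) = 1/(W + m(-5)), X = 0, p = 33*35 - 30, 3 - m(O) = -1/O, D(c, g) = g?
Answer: 96894/1087 ≈ 89.139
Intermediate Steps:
P = 57/2 (P = 4/3 - 1/6*(-163) = 4/3 + 163/6 = 57/2 ≈ 28.500)
m(O) = 3 + 1/O (m(O) = 3 - (-1)/O = 3 + 1/O)
p = 1125 (p = 1155 - 30 = 1125)
V(W) = -1/(6*(14/5 + W)) (V(W) = -1/(6*(W + (3 + 1/(-5)))) = -1/(6*(W + (3 - 1/5))) = -1/(6*(W + 14/5)) = -1/(6*(14/5 + W)))
(p + P)/(D(-29, 13) + V(X)) = (1125 + 57/2)/(13 - 5/(84 + 30*0)) = 2307/(2*(13 - 5/(84 + 0))) = 2307/(2*(13 - 5/84)) = 2307/(2*(1087/84)) = (2307/2)*(84/1087) = 96894/1087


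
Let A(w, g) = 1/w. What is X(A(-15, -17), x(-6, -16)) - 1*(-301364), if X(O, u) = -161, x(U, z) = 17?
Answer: 301203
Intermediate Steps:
X(A(-15, -17), x(-6, -16)) - 1*(-301364) = -161 - 1*(-301364) = -161 + 301364 = 301203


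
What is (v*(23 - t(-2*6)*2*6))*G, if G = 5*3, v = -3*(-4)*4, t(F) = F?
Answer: 120240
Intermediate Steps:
v = 48 (v = 12*4 = 48)
G = 15
(v*(23 - t(-2*6)*2*6))*G = (48*(23 - -2*6*2*6))*15 = (48*(23 - (-12*2)*6))*15 = (48*(23 - (-24)*6))*15 = (48*(23 - 1*(-144)))*15 = (48*(23 + 144))*15 = (48*167)*15 = 8016*15 = 120240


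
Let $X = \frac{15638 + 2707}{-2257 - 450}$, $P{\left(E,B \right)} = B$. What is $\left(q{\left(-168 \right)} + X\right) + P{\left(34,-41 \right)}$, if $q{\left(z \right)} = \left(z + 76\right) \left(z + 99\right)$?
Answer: $\frac{17054704}{2707} \approx 6300.2$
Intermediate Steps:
$q{\left(z \right)} = \left(76 + z\right) \left(99 + z\right)$
$X = - \frac{18345}{2707}$ ($X = \frac{18345}{-2257 - 450} = \frac{18345}{-2707} = 18345 \left(- \frac{1}{2707}\right) = - \frac{18345}{2707} \approx -6.7769$)
$\left(q{\left(-168 \right)} + X\right) + P{\left(34,-41 \right)} = \left(\left(7524 + \left(-168\right)^{2} + 175 \left(-168\right)\right) - \frac{18345}{2707}\right) - 41 = \left(\left(7524 + 28224 - 29400\right) - \frac{18345}{2707}\right) - 41 = \left(6348 - \frac{18345}{2707}\right) - 41 = \frac{17165691}{2707} - 41 = \frac{17054704}{2707}$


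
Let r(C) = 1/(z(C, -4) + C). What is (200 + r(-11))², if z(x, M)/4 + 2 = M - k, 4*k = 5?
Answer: 63984001/1600 ≈ 39990.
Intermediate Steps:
k = 5/4 (k = (¼)*5 = 5/4 ≈ 1.2500)
z(x, M) = -13 + 4*M (z(x, M) = -8 + 4*(M - 1*5/4) = -8 + 4*(M - 5/4) = -8 + 4*(-5/4 + M) = -8 + (-5 + 4*M) = -13 + 4*M)
r(C) = 1/(-29 + C) (r(C) = 1/((-13 + 4*(-4)) + C) = 1/((-13 - 16) + C) = 1/(-29 + C))
(200 + r(-11))² = (200 + 1/(-29 - 11))² = (200 + 1/(-40))² = (200 - 1/40)² = (7999/40)² = 63984001/1600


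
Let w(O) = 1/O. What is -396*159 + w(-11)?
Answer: -692605/11 ≈ -62964.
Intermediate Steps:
-396*159 + w(-11) = -396*159 + 1/(-11) = -62964 - 1/11 = -692605/11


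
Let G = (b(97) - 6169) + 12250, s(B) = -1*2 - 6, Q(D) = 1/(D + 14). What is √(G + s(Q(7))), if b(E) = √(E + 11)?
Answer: √(6073 + 6*√3) ≈ 77.996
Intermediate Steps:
Q(D) = 1/(14 + D)
s(B) = -8 (s(B) = -2 - 6 = -8)
b(E) = √(11 + E)
G = 6081 + 6*√3 (G = (√(11 + 97) - 6169) + 12250 = (√108 - 6169) + 12250 = (6*√3 - 6169) + 12250 = (-6169 + 6*√3) + 12250 = 6081 + 6*√3 ≈ 6091.4)
√(G + s(Q(7))) = √((6081 + 6*√3) - 8) = √(6073 + 6*√3)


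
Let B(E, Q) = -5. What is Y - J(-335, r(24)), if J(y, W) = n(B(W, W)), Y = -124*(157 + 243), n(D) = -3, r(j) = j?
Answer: -49597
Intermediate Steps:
Y = -49600 (Y = -124*400 = -49600)
J(y, W) = -3
Y - J(-335, r(24)) = -49600 - 1*(-3) = -49600 + 3 = -49597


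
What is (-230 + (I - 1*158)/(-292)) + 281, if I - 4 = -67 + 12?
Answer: 15101/292 ≈ 51.716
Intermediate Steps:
I = -51 (I = 4 + (-67 + 12) = 4 - 55 = -51)
(-230 + (I - 1*158)/(-292)) + 281 = (-230 + (-51 - 1*158)/(-292)) + 281 = (-230 + (-51 - 158)*(-1/292)) + 281 = (-230 - 209*(-1/292)) + 281 = (-230 + 209/292) + 281 = -66951/292 + 281 = 15101/292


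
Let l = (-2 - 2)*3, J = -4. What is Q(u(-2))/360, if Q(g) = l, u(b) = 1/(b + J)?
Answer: -1/30 ≈ -0.033333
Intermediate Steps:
u(b) = 1/(-4 + b) (u(b) = 1/(b - 4) = 1/(-4 + b))
l = -12 (l = -4*3 = -12)
Q(g) = -12
Q(u(-2))/360 = -12/360 = -12*1/360 = -1/30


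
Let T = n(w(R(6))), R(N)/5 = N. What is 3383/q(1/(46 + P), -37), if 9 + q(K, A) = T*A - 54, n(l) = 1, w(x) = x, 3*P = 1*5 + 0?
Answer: -3383/100 ≈ -33.830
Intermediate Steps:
R(N) = 5*N
P = 5/3 (P = (1*5 + 0)/3 = (5 + 0)/3 = (⅓)*5 = 5/3 ≈ 1.6667)
T = 1
q(K, A) = -63 + A (q(K, A) = -9 + (1*A - 54) = -9 + (A - 54) = -9 + (-54 + A) = -63 + A)
3383/q(1/(46 + P), -37) = 3383/(-63 - 37) = 3383/(-100) = 3383*(-1/100) = -3383/100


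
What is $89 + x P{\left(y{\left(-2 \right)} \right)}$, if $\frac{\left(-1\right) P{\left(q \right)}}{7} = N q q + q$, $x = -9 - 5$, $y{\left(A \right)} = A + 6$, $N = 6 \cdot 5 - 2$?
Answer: $44385$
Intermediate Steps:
$N = 28$ ($N = 30 - 2 = 28$)
$y{\left(A \right)} = 6 + A$
$x = -14$ ($x = -9 - 5 = -14$)
$P{\left(q \right)} = - 196 q^{2} - 7 q$ ($P{\left(q \right)} = - 7 \left(28 q q + q\right) = - 7 \left(28 q^{2} + q\right) = - 7 \left(q + 28 q^{2}\right) = - 196 q^{2} - 7 q$)
$89 + x P{\left(y{\left(-2 \right)} \right)} = 89 - 14 \left(- 7 \left(6 - 2\right) \left(1 + 28 \left(6 - 2\right)\right)\right) = 89 - 14 \left(\left(-7\right) 4 \left(1 + 28 \cdot 4\right)\right) = 89 - 14 \left(\left(-7\right) 4 \left(1 + 112\right)\right) = 89 - 14 \left(\left(-7\right) 4 \cdot 113\right) = 89 - -44296 = 89 + 44296 = 44385$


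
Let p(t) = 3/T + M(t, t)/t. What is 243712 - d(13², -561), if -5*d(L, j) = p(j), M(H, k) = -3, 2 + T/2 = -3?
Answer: 2278706649/9350 ≈ 2.4371e+5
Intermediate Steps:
T = -10 (T = -4 + 2*(-3) = -4 - 6 = -10)
p(t) = -3/10 - 3/t (p(t) = 3/(-10) - 3/t = 3*(-⅒) - 3/t = -3/10 - 3/t)
d(L, j) = 3/50 + 3/(5*j) (d(L, j) = -(-3/10 - 3/j)/5 = 3/50 + 3/(5*j))
243712 - d(13², -561) = 243712 - 3*(10 - 561)/(50*(-561)) = 243712 - 3*(-1)*(-551)/(50*561) = 243712 - 1*551/9350 = 243712 - 551/9350 = 2278706649/9350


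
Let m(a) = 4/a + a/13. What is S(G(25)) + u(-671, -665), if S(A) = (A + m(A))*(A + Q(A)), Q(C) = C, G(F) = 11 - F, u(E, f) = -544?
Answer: -1480/13 ≈ -113.85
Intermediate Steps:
m(a) = 4/a + a/13 (m(a) = 4/a + a*(1/13) = 4/a + a/13)
S(A) = 2*A*(4/A + 14*A/13) (S(A) = (A + (4/A + A/13))*(A + A) = (4/A + 14*A/13)*(2*A) = 2*A*(4/A + 14*A/13))
S(G(25)) + u(-671, -665) = (8 + 28*(11 - 1*25)²/13) - 544 = (8 + 28*(11 - 25)²/13) - 544 = (8 + (28/13)*(-14)²) - 544 = (8 + (28/13)*196) - 544 = (8 + 5488/13) - 544 = 5592/13 - 544 = -1480/13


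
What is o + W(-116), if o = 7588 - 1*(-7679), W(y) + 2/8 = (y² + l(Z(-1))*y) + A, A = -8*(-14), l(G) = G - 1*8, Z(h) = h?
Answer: 119515/4 ≈ 29879.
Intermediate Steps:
l(G) = -8 + G (l(G) = G - 8 = -8 + G)
A = 112
W(y) = 447/4 + y² - 9*y (W(y) = -¼ + ((y² + (-8 - 1)*y) + 112) = -¼ + ((y² - 9*y) + 112) = -¼ + (112 + y² - 9*y) = 447/4 + y² - 9*y)
o = 15267 (o = 7588 + 7679 = 15267)
o + W(-116) = 15267 + (447/4 + (-116)² - 9*(-116)) = 15267 + (447/4 + 13456 + 1044) = 15267 + 58447/4 = 119515/4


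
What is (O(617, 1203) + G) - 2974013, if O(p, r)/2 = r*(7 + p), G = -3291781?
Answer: -4764450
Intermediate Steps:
O(p, r) = 2*r*(7 + p) (O(p, r) = 2*(r*(7 + p)) = 2*r*(7 + p))
(O(617, 1203) + G) - 2974013 = (2*1203*(7 + 617) - 3291781) - 2974013 = (2*1203*624 - 3291781) - 2974013 = (1501344 - 3291781) - 2974013 = -1790437 - 2974013 = -4764450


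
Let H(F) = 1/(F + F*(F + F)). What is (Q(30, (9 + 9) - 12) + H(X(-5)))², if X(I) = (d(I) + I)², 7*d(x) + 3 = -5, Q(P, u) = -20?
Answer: 19199333344832281/47999996809209 ≈ 399.99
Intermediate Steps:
d(x) = -8/7 (d(x) = -3/7 + (⅐)*(-5) = -3/7 - 5/7 = -8/7)
X(I) = (-8/7 + I)²
H(F) = 1/(F + 2*F²) (H(F) = 1/(F + F*(2*F)) = 1/(F + 2*F²))
(Q(30, (9 + 9) - 12) + H(X(-5)))² = (-20 + 1/((((-8 + 7*(-5))²/49))*(1 + 2*((-8 + 7*(-5))²/49))))² = (-20 + 1/((((-8 - 35)²/49))*(1 + 2*((-8 - 35)²/49))))² = (-20 + 1/((((1/49)*(-43)²))*(1 + 2*((1/49)*(-43)²))))² = (-20 + 1/((((1/49)*1849))*(1 + 2*((1/49)*1849))))² = (-20 + 1/((1849/49)*(1 + 2*(1849/49))))² = (-20 + 49/(1849*(1 + 3698/49)))² = (-20 + 49/(1849*(3747/49)))² = (-20 + (49/1849)*(49/3747))² = (-20 + 2401/6928203)² = (-138561659/6928203)² = 19199333344832281/47999996809209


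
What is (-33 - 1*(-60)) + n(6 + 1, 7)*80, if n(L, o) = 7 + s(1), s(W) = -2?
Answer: 427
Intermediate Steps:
n(L, o) = 5 (n(L, o) = 7 - 2 = 5)
(-33 - 1*(-60)) + n(6 + 1, 7)*80 = (-33 - 1*(-60)) + 5*80 = (-33 + 60) + 400 = 27 + 400 = 427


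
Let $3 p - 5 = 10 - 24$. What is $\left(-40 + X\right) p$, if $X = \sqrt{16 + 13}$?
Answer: $120 - 3 \sqrt{29} \approx 103.84$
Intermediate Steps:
$X = \sqrt{29} \approx 5.3852$
$p = -3$ ($p = \frac{5}{3} + \frac{10 - 24}{3} = \frac{5}{3} + \frac{1}{3} \left(-14\right) = \frac{5}{3} - \frac{14}{3} = -3$)
$\left(-40 + X\right) p = \left(-40 + \sqrt{29}\right) \left(-3\right) = 120 - 3 \sqrt{29}$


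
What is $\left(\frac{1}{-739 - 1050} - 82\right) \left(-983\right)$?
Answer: $\frac{144205117}{1789} \approx 80607.0$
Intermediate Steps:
$\left(\frac{1}{-739 - 1050} - 82\right) \left(-983\right) = \left(\frac{1}{-1789} - 82\right) \left(-983\right) = \left(- \frac{1}{1789} - 82\right) \left(-983\right) = \left(- \frac{146699}{1789}\right) \left(-983\right) = \frac{144205117}{1789}$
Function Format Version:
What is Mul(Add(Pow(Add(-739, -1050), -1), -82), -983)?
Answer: Rational(144205117, 1789) ≈ 80607.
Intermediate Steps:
Mul(Add(Pow(Add(-739, -1050), -1), -82), -983) = Mul(Add(Pow(-1789, -1), -82), -983) = Mul(Add(Rational(-1, 1789), -82), -983) = Mul(Rational(-146699, 1789), -983) = Rational(144205117, 1789)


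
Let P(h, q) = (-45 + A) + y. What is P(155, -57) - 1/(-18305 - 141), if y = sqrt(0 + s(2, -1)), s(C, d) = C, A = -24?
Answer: -1272773/18446 + sqrt(2) ≈ -67.586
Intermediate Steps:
y = sqrt(2) (y = sqrt(0 + 2) = sqrt(2) ≈ 1.4142)
P(h, q) = -69 + sqrt(2) (P(h, q) = (-45 - 24) + sqrt(2) = -69 + sqrt(2))
P(155, -57) - 1/(-18305 - 141) = (-69 + sqrt(2)) - 1/(-18305 - 141) = (-69 + sqrt(2)) - 1/(-18446) = (-69 + sqrt(2)) - 1*(-1/18446) = (-69 + sqrt(2)) + 1/18446 = -1272773/18446 + sqrt(2)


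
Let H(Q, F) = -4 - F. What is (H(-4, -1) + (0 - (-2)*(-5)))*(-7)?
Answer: 91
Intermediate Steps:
(H(-4, -1) + (0 - (-2)*(-5)))*(-7) = ((-4 - 1*(-1)) + (0 - (-2)*(-5)))*(-7) = ((-4 + 1) + (0 - 1*10))*(-7) = (-3 + (0 - 10))*(-7) = (-3 - 10)*(-7) = -13*(-7) = 91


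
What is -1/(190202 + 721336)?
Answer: -1/911538 ≈ -1.0970e-6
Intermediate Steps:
-1/(190202 + 721336) = -1/911538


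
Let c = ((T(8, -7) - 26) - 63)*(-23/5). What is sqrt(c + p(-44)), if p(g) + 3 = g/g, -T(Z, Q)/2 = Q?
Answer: 7*sqrt(7) ≈ 18.520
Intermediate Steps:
T(Z, Q) = -2*Q
p(g) = -2 (p(g) = -3 + g/g = -3 + 1 = -2)
c = 345 (c = ((-2*(-7) - 26) - 63)*(-23/5) = ((14 - 26) - 63)*(-23*1/5) = (-12 - 63)*(-23/5) = -75*(-23/5) = 345)
sqrt(c + p(-44)) = sqrt(345 - 2) = sqrt(343) = 7*sqrt(7)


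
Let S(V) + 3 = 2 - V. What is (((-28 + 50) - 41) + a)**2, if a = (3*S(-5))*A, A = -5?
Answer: 6241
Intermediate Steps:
S(V) = -1 - V (S(V) = -3 + (2 - V) = -1 - V)
a = -60 (a = (3*(-1 - 1*(-5)))*(-5) = (3*(-1 + 5))*(-5) = (3*4)*(-5) = 12*(-5) = -60)
(((-28 + 50) - 41) + a)**2 = (((-28 + 50) - 41) - 60)**2 = ((22 - 41) - 60)**2 = (-19 - 60)**2 = (-79)**2 = 6241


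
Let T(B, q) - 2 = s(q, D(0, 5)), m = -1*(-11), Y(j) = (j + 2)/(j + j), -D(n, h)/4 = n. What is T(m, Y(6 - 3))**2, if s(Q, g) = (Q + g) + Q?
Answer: 121/9 ≈ 13.444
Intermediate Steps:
D(n, h) = -4*n
Y(j) = (2 + j)/(2*j) (Y(j) = (2 + j)/((2*j)) = (2 + j)*(1/(2*j)) = (2 + j)/(2*j))
m = 11
s(Q, g) = g + 2*Q
T(B, q) = 2 + 2*q (T(B, q) = 2 + (-4*0 + 2*q) = 2 + (0 + 2*q) = 2 + 2*q)
T(m, Y(6 - 3))**2 = (2 + 2*((2 + (6 - 3))/(2*(6 - 3))))**2 = (2 + 2*((1/2)*(2 + 3)/3))**2 = (2 + 2*((1/2)*(1/3)*5))**2 = (2 + 2*(5/6))**2 = (2 + 5/3)**2 = (11/3)**2 = 121/9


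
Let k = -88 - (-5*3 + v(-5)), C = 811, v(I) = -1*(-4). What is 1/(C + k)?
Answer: 1/734 ≈ 0.0013624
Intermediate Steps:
v(I) = 4
k = -77 (k = -88 - (-5*3 + 4) = -88 - (-15 + 4) = -88 - 1*(-11) = -88 + 11 = -77)
1/(C + k) = 1/(811 - 77) = 1/734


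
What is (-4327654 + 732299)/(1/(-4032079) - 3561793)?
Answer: 14496755393045/14361430757648 ≈ 1.0094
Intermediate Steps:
(-4327654 + 732299)/(1/(-4032079) - 3561793) = -3595355/(-1/4032079 - 3561793) = -3595355/(-14361430757648/4032079) = -3595355*(-4032079/14361430757648) = 14496755393045/14361430757648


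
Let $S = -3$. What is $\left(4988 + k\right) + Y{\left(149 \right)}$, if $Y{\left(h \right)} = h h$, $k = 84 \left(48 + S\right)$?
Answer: $30969$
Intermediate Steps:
$k = 3780$ ($k = 84 \left(48 - 3\right) = 84 \cdot 45 = 3780$)
$Y{\left(h \right)} = h^{2}$
$\left(4988 + k\right) + Y{\left(149 \right)} = \left(4988 + 3780\right) + 149^{2} = 8768 + 22201 = 30969$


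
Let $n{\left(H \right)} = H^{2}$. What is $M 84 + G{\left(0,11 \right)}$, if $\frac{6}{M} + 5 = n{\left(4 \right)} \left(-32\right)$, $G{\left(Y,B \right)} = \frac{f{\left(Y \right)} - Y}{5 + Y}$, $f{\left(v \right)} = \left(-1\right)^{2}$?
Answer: $- \frac{2003}{2585} \approx -0.77485$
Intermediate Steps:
$f{\left(v \right)} = 1$
$G{\left(Y,B \right)} = \frac{1 - Y}{5 + Y}$
$M = - \frac{6}{517}$ ($M = \frac{6}{-5 + 4^{2} \left(-32\right)} = \frac{6}{-5 + 16 \left(-32\right)} = \frac{6}{-5 - 512} = \frac{6}{-517} = 6 \left(- \frac{1}{517}\right) = - \frac{6}{517} \approx -0.011605$)
$M 84 + G{\left(0,11 \right)} = \left(- \frac{6}{517}\right) 84 + \frac{1 - 0}{5 + 0} = - \frac{504}{517} + \frac{1 + 0}{5} = - \frac{504}{517} + \frac{1}{5} \cdot 1 = - \frac{504}{517} + \frac{1}{5} = - \frac{2003}{2585}$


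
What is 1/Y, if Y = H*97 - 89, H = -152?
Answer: -1/14833 ≈ -6.7417e-5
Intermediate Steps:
Y = -14833 (Y = -152*97 - 89 = -14744 - 89 = -14833)
1/Y = 1/(-14833) = -1/14833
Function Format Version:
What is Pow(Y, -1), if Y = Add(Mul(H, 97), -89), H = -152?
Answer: Rational(-1, 14833) ≈ -6.7417e-5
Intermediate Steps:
Y = -14833 (Y = Add(Mul(-152, 97), -89) = Add(-14744, -89) = -14833)
Pow(Y, -1) = Pow(-14833, -1) = Rational(-1, 14833)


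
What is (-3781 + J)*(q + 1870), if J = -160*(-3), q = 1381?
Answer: -10731551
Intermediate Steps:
J = 480
(-3781 + J)*(q + 1870) = (-3781 + 480)*(1381 + 1870) = -3301*3251 = -10731551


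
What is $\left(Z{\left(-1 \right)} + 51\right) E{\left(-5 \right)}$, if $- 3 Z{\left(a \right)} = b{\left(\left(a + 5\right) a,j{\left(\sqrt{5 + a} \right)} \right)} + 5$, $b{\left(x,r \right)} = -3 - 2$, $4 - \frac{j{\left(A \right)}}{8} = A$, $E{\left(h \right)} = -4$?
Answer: $-204$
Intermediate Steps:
$j{\left(A \right)} = 32 - 8 A$
$b{\left(x,r \right)} = -5$
$Z{\left(a \right)} = 0$ ($Z{\left(a \right)} = - \frac{-5 + 5}{3} = \left(- \frac{1}{3}\right) 0 = 0$)
$\left(Z{\left(-1 \right)} + 51\right) E{\left(-5 \right)} = \left(0 + 51\right) \left(-4\right) = 51 \left(-4\right) = -204$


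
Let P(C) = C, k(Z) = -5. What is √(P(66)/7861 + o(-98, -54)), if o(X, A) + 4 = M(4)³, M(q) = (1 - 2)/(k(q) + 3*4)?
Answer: I*√12095288345/55027 ≈ 1.9986*I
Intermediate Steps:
M(q) = -⅐ (M(q) = (1 - 2)/(-5 + 3*4) = -1/(-5 + 12) = -1/7 = -1*⅐ = -⅐)
o(X, A) = -1373/343 (o(X, A) = -4 + (-⅐)³ = -4 - 1/343 = -1373/343)
√(P(66)/7861 + o(-98, -54)) = √(66/7861 - 1373/343) = √(-1538645/385189) = I*√12095288345/55027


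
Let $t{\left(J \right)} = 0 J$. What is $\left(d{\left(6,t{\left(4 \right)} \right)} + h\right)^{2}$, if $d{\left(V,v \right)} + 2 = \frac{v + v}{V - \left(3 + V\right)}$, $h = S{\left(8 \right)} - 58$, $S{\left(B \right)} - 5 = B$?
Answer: $2209$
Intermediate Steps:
$S{\left(B \right)} = 5 + B$
$t{\left(J \right)} = 0$
$h = -45$ ($h = \left(5 + 8\right) - 58 = 13 - 58 = -45$)
$d{\left(V,v \right)} = -2 - \frac{2 v}{3}$ ($d{\left(V,v \right)} = -2 + \frac{v + v}{V - \left(3 + V\right)} = -2 + \frac{2 v}{-3} = -2 + 2 v \left(- \frac{1}{3}\right) = -2 - \frac{2 v}{3}$)
$\left(d{\left(6,t{\left(4 \right)} \right)} + h\right)^{2} = \left(\left(-2 - 0\right) - 45\right)^{2} = \left(\left(-2 + 0\right) - 45\right)^{2} = \left(-2 - 45\right)^{2} = \left(-47\right)^{2} = 2209$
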